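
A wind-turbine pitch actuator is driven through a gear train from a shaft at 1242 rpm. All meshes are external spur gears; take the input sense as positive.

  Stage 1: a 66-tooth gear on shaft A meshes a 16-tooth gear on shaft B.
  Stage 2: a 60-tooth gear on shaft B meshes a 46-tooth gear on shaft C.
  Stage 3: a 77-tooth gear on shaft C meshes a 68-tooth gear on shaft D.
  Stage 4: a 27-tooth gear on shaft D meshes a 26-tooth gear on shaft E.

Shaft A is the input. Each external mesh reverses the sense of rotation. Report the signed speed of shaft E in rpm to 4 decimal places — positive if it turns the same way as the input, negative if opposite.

Stage 1 [66T→16T]: ω = 1242.0000×66/16 = 5123.2500 rpm, dir flips to −; running = −5123.2500
Stage 2 [60T→46T]: ω = 5123.2500×60/46 = 6682.5000 rpm, dir flips to +; running = +6682.5000
Stage 3 [77T→68T]: ω = 6682.5000×77/68 = 7566.9485 rpm, dir flips to −; running = −7566.9485
Stage 4 [27T→26T]: ω = 7566.9485×27/26 = 7857.9850 rpm, dir flips to +; running = +7857.9850

+7857.9850 rpm (same as input, |ω| = 7857.9850 rpm)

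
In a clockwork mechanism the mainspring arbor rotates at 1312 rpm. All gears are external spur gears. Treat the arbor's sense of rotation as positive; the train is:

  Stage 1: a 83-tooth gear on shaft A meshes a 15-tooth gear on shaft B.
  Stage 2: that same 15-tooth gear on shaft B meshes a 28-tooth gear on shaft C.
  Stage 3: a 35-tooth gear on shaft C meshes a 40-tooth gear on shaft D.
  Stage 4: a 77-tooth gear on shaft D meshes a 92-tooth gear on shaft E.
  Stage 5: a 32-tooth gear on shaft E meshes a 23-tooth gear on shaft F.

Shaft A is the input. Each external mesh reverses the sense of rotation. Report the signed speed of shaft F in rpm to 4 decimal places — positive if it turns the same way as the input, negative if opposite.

-3962.6616 rpm (opposite to input, |ω| = 3962.6616 rpm)

Stage 1 [83T→15T]: ω = 1312.0000×83/15 = 7259.7333 rpm, dir flips to −; running = −7259.7333
Stage 2 [15T→28T]: ω = 7259.7333×15/28 = 3889.1429 rpm, dir flips to +; running = +3889.1429
Stage 3 [35T→40T]: ω = 3889.1429×35/40 = 3403.0000 rpm, dir flips to −; running = −3403.0000
Stage 4 [77T→92T]: ω = 3403.0000×77/92 = 2848.1630 rpm, dir flips to +; running = +2848.1630
Stage 5 [32T→23T]: ω = 2848.1630×32/23 = 3962.6616 rpm, dir flips to −; running = −3962.6616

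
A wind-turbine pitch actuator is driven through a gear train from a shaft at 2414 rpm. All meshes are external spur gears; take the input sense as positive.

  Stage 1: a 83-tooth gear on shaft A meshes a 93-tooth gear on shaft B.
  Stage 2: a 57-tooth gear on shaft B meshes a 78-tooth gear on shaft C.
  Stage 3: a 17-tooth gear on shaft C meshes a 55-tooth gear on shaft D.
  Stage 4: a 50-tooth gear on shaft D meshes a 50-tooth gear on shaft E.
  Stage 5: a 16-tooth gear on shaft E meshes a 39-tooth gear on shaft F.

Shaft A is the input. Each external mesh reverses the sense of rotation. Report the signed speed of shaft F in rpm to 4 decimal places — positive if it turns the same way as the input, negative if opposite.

Stage 1 [83T→93T]: ω = 2414.0000×83/93 = 2154.4301 rpm, dir flips to −; running = −2154.4301
Stage 2 [57T→78T]: ω = 2154.4301×57/78 = 1574.3912 rpm, dir flips to +; running = +1574.3912
Stage 3 [17T→55T]: ω = 1574.3912×17/55 = 486.6300 rpm, dir flips to −; running = −486.6300
Stage 4 [50T→50T]: ω = 486.6300×50/50 = 486.6300 rpm, dir flips to +; running = +486.6300
Stage 5 [16T→39T]: ω = 486.6300×16/39 = 199.6431 rpm, dir flips to −; running = −199.6431

-199.6431 rpm (opposite to input, |ω| = 199.6431 rpm)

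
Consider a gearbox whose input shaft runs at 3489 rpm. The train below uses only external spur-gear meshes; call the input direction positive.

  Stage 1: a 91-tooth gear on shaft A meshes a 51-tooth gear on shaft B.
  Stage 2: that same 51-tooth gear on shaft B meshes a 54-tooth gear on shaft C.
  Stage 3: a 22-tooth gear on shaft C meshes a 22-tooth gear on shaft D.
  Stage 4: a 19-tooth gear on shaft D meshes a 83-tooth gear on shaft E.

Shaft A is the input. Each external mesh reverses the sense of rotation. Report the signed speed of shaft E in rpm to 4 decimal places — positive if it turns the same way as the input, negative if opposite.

+1345.9351 rpm (same as input, |ω| = 1345.9351 rpm)

Stage 1 [91T→51T]: ω = 3489.0000×91/51 = 6225.4706 rpm, dir flips to −; running = −6225.4706
Stage 2 [51T→54T]: ω = 6225.4706×51/54 = 5879.6111 rpm, dir flips to +; running = +5879.6111
Stage 3 [22T→22T]: ω = 5879.6111×22/22 = 5879.6111 rpm, dir flips to −; running = −5879.6111
Stage 4 [19T→83T]: ω = 5879.6111×19/83 = 1345.9351 rpm, dir flips to +; running = +1345.9351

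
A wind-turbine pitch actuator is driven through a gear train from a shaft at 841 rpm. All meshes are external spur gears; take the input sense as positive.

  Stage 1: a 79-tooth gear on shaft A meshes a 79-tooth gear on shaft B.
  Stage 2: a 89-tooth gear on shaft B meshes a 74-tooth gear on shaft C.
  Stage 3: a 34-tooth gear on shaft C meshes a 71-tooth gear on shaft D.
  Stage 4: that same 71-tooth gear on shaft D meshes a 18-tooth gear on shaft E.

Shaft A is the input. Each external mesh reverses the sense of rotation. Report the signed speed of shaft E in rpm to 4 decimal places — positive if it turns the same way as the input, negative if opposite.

Stage 1 [79T→79T]: ω = 841.0000×79/79 = 841.0000 rpm, dir flips to −; running = −841.0000
Stage 2 [89T→74T]: ω = 841.0000×89/74 = 1011.4730 rpm, dir flips to +; running = +1011.4730
Stage 3 [34T→71T]: ω = 1011.4730×34/71 = 484.3673 rpm, dir flips to −; running = −484.3673
Stage 4 [71T→18T]: ω = 484.3673×71/18 = 1910.5601 rpm, dir flips to +; running = +1910.5601

+1910.5601 rpm (same as input, |ω| = 1910.5601 rpm)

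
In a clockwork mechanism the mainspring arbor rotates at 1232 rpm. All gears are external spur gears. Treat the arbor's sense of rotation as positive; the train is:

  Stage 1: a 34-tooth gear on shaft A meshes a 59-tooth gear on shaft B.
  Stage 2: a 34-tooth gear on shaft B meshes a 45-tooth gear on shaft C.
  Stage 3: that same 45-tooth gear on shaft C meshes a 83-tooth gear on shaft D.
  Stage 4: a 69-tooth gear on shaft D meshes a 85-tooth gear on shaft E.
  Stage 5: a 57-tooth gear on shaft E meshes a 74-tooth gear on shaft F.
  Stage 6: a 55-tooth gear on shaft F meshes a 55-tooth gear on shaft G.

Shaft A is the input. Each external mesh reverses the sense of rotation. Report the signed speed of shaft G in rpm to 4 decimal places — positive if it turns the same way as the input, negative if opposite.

Stage 1 [34T→59T]: ω = 1232.0000×34/59 = 709.9661 rpm, dir flips to −; running = −709.9661
Stage 2 [34T→45T]: ω = 709.9661×34/45 = 536.4188 rpm, dir flips to +; running = +536.4188
Stage 3 [45T→83T]: ω = 536.4188×45/83 = 290.8295 rpm, dir flips to −; running = −290.8295
Stage 4 [69T→85T]: ω = 290.8295×69/85 = 236.0851 rpm, dir flips to +; running = +236.0851
Stage 5 [57T→74T]: ω = 236.0851×57/74 = 181.8493 rpm, dir flips to −; running = −181.8493
Stage 6 [55T→55T]: ω = 181.8493×55/55 = 181.8493 rpm, dir flips to +; running = +181.8493

+181.8493 rpm (same as input, |ω| = 181.8493 rpm)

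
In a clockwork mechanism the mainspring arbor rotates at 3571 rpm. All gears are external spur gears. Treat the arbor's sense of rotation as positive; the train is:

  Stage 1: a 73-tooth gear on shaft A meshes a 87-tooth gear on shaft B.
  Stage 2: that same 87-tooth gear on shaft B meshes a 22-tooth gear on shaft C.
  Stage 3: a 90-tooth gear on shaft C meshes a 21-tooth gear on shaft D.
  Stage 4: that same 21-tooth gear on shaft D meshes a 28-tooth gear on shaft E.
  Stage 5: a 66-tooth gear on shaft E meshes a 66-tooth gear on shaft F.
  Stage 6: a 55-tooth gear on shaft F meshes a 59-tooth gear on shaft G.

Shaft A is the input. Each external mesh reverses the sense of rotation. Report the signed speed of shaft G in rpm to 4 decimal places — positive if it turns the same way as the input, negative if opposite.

+35504.6459 rpm (same as input, |ω| = 35504.6459 rpm)

Stage 1 [73T→87T]: ω = 3571.0000×73/87 = 2996.3563 rpm, dir flips to −; running = −2996.3563
Stage 2 [87T→22T]: ω = 2996.3563×87/22 = 11849.2273 rpm, dir flips to +; running = +11849.2273
Stage 3 [90T→21T]: ω = 11849.2273×90/21 = 50782.4026 rpm, dir flips to −; running = −50782.4026
Stage 4 [21T→28T]: ω = 50782.4026×21/28 = 38086.8019 rpm, dir flips to +; running = +38086.8019
Stage 5 [66T→66T]: ω = 38086.8019×66/66 = 38086.8019 rpm, dir flips to −; running = −38086.8019
Stage 6 [55T→59T]: ω = 38086.8019×55/59 = 35504.6459 rpm, dir flips to +; running = +35504.6459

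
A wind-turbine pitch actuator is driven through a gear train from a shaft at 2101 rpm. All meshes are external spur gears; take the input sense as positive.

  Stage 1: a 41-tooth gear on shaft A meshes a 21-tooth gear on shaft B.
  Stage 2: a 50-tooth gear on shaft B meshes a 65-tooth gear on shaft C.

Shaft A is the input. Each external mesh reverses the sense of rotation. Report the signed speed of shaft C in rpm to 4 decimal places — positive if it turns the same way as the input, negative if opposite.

Stage 1 [41T→21T]: ω = 2101.0000×41/21 = 4101.9524 rpm, dir flips to −; running = −4101.9524
Stage 2 [50T→65T]: ω = 4101.9524×50/65 = 3155.3480 rpm, dir flips to +; running = +3155.3480

+3155.3480 rpm (same as input, |ω| = 3155.3480 rpm)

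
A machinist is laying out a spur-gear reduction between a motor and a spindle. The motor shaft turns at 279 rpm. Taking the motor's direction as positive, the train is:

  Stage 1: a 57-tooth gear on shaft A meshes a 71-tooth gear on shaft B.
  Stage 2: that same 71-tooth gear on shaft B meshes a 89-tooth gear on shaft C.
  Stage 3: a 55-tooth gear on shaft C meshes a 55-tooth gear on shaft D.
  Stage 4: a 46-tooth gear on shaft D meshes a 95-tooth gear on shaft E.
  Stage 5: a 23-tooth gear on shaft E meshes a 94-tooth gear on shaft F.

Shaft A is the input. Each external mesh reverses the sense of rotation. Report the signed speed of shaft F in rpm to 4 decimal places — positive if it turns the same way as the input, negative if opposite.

-21.1701 rpm (opposite to input, |ω| = 21.1701 rpm)

Stage 1 [57T→71T]: ω = 279.0000×57/71 = 223.9859 rpm, dir flips to −; running = −223.9859
Stage 2 [71T→89T]: ω = 223.9859×71/89 = 178.6854 rpm, dir flips to +; running = +178.6854
Stage 3 [55T→55T]: ω = 178.6854×55/55 = 178.6854 rpm, dir flips to −; running = −178.6854
Stage 4 [46T→95T]: ω = 178.6854×46/95 = 86.5213 rpm, dir flips to +; running = +86.5213
Stage 5 [23T→94T]: ω = 86.5213×23/94 = 21.1701 rpm, dir flips to −; running = −21.1701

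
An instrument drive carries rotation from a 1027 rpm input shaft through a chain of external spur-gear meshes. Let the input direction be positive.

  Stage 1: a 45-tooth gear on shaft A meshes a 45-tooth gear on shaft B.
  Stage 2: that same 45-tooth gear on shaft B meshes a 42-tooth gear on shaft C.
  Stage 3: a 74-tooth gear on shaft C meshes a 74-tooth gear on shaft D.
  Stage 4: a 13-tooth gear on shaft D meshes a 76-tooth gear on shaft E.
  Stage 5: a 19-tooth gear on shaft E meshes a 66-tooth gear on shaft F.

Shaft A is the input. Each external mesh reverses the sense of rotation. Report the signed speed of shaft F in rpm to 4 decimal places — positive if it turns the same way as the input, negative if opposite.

Stage 1 [45T→45T]: ω = 1027.0000×45/45 = 1027.0000 rpm, dir flips to −; running = −1027.0000
Stage 2 [45T→42T]: ω = 1027.0000×45/42 = 1100.3571 rpm, dir flips to +; running = +1100.3571
Stage 3 [74T→74T]: ω = 1100.3571×74/74 = 1100.3571 rpm, dir flips to −; running = −1100.3571
Stage 4 [13T→76T]: ω = 1100.3571×13/76 = 188.2190 rpm, dir flips to +; running = +188.2190
Stage 5 [19T→66T]: ω = 188.2190×19/66 = 54.1843 rpm, dir flips to −; running = −54.1843

-54.1843 rpm (opposite to input, |ω| = 54.1843 rpm)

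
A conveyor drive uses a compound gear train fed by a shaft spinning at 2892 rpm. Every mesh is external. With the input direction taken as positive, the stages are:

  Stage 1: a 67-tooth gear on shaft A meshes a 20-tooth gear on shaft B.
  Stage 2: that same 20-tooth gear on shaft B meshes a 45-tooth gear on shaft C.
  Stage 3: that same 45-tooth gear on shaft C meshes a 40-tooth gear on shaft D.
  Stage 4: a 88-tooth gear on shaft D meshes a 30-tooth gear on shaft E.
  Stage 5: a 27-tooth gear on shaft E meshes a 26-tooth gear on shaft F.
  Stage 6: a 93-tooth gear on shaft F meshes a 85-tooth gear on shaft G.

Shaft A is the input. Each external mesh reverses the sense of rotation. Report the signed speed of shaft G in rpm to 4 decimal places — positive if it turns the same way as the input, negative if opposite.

+16144.6620 rpm (same as input, |ω| = 16144.6620 rpm)

Stage 1 [67T→20T]: ω = 2892.0000×67/20 = 9688.2000 rpm, dir flips to −; running = −9688.2000
Stage 2 [20T→45T]: ω = 9688.2000×20/45 = 4305.8667 rpm, dir flips to +; running = +4305.8667
Stage 3 [45T→40T]: ω = 4305.8667×45/40 = 4844.1000 rpm, dir flips to −; running = −4844.1000
Stage 4 [88T→30T]: ω = 4844.1000×88/30 = 14209.3600 rpm, dir flips to +; running = +14209.3600
Stage 5 [27T→26T]: ω = 14209.3600×27/26 = 14755.8738 rpm, dir flips to −; running = −14755.8738
Stage 6 [93T→85T]: ω = 14755.8738×93/85 = 16144.6620 rpm, dir flips to +; running = +16144.6620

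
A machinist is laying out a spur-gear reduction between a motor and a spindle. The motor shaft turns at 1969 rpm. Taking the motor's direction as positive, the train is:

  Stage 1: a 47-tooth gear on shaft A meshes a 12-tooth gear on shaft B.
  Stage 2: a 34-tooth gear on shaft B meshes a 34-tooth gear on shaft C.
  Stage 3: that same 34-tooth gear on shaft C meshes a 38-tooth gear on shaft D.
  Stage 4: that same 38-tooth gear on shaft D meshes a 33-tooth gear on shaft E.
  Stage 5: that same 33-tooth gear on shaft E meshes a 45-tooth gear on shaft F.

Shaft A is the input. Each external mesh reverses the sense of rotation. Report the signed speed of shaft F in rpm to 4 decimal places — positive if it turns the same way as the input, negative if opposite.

Stage 1 [47T→12T]: ω = 1969.0000×47/12 = 7711.9167 rpm, dir flips to −; running = −7711.9167
Stage 2 [34T→34T]: ω = 7711.9167×34/34 = 7711.9167 rpm, dir flips to +; running = +7711.9167
Stage 3 [34T→38T]: ω = 7711.9167×34/38 = 6900.1360 rpm, dir flips to −; running = −6900.1360
Stage 4 [38T→33T]: ω = 6900.1360×38/33 = 7945.6111 rpm, dir flips to +; running = +7945.6111
Stage 5 [33T→45T]: ω = 7945.6111×33/45 = 5826.7815 rpm, dir flips to −; running = −5826.7815

-5826.7815 rpm (opposite to input, |ω| = 5826.7815 rpm)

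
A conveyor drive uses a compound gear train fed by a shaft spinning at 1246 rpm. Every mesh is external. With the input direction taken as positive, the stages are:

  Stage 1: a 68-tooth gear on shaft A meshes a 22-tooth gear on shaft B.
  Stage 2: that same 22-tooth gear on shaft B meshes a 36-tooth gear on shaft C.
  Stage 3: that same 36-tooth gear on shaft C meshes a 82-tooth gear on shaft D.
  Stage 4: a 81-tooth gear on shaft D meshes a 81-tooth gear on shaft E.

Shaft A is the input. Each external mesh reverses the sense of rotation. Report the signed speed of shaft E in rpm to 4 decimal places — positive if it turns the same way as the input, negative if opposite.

Stage 1 [68T→22T]: ω = 1246.0000×68/22 = 3851.2727 rpm, dir flips to −; running = −3851.2727
Stage 2 [22T→36T]: ω = 3851.2727×22/36 = 2353.5556 rpm, dir flips to +; running = +2353.5556
Stage 3 [36T→82T]: ω = 2353.5556×36/82 = 1033.2683 rpm, dir flips to −; running = −1033.2683
Stage 4 [81T→81T]: ω = 1033.2683×81/81 = 1033.2683 rpm, dir flips to +; running = +1033.2683

+1033.2683 rpm (same as input, |ω| = 1033.2683 rpm)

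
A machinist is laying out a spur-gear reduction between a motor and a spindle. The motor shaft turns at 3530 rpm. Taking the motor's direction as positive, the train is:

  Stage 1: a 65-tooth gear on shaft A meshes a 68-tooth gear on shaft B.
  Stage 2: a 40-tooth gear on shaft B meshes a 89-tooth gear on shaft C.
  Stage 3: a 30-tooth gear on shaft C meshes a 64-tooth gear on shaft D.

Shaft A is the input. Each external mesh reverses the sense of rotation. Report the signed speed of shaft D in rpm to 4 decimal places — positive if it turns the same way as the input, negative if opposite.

-710.8704 rpm (opposite to input, |ω| = 710.8704 rpm)

Stage 1 [65T→68T]: ω = 3530.0000×65/68 = 3374.2647 rpm, dir flips to −; running = −3374.2647
Stage 2 [40T→89T]: ω = 3374.2647×40/89 = 1516.5235 rpm, dir flips to +; running = +1516.5235
Stage 3 [30T→64T]: ω = 1516.5235×30/64 = 710.8704 rpm, dir flips to −; running = −710.8704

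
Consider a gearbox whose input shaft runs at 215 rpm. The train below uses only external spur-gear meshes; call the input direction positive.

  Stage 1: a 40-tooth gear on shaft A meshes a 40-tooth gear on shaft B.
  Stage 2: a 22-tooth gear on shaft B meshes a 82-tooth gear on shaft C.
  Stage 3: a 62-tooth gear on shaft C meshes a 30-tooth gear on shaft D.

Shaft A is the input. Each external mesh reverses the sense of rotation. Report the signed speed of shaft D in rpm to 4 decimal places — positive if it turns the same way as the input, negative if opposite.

-119.2114 rpm (opposite to input, |ω| = 119.2114 rpm)

Stage 1 [40T→40T]: ω = 215.0000×40/40 = 215.0000 rpm, dir flips to −; running = −215.0000
Stage 2 [22T→82T]: ω = 215.0000×22/82 = 57.6829 rpm, dir flips to +; running = +57.6829
Stage 3 [62T→30T]: ω = 57.6829×62/30 = 119.2114 rpm, dir flips to −; running = −119.2114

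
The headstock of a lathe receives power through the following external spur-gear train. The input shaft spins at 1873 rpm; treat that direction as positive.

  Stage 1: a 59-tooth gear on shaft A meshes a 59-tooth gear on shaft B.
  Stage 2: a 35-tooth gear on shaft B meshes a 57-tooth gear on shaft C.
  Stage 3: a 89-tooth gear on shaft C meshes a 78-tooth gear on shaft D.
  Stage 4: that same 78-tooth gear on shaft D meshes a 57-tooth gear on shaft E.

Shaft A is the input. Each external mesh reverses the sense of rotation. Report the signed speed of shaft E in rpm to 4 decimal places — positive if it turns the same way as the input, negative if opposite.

+1795.7510 rpm (same as input, |ω| = 1795.7510 rpm)

Stage 1 [59T→59T]: ω = 1873.0000×59/59 = 1873.0000 rpm, dir flips to −; running = −1873.0000
Stage 2 [35T→57T]: ω = 1873.0000×35/57 = 1150.0877 rpm, dir flips to +; running = +1150.0877
Stage 3 [89T→78T]: ω = 1150.0877×89/78 = 1312.2796 rpm, dir flips to −; running = −1312.2796
Stage 4 [78T→57T]: ω = 1312.2796×78/57 = 1795.7510 rpm, dir flips to +; running = +1795.7510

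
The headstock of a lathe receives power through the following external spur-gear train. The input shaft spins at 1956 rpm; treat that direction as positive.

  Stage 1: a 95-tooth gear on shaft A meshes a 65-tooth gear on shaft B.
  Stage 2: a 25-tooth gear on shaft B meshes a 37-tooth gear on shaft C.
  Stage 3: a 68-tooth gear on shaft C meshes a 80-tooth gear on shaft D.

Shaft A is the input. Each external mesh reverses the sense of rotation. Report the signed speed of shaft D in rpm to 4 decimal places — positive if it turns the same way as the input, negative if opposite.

Stage 1 [95T→65T]: ω = 1956.0000×95/65 = 2858.7692 rpm, dir flips to −; running = −2858.7692
Stage 2 [25T→37T]: ω = 2858.7692×25/37 = 1931.6008 rpm, dir flips to +; running = +1931.6008
Stage 3 [68T→80T]: ω = 1931.6008×68/80 = 1641.8607 rpm, dir flips to −; running = −1641.8607

-1641.8607 rpm (opposite to input, |ω| = 1641.8607 rpm)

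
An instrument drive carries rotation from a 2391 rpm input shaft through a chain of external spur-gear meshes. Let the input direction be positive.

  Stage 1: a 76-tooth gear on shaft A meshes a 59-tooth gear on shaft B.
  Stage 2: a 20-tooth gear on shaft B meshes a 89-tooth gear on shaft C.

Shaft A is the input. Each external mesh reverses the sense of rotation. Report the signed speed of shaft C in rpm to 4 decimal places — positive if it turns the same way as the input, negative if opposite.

Stage 1 [76T→59T]: ω = 2391.0000×76/59 = 3079.9322 rpm, dir flips to −; running = −3079.9322
Stage 2 [20T→89T]: ω = 3079.9322×20/89 = 692.1196 rpm, dir flips to +; running = +692.1196

+692.1196 rpm (same as input, |ω| = 692.1196 rpm)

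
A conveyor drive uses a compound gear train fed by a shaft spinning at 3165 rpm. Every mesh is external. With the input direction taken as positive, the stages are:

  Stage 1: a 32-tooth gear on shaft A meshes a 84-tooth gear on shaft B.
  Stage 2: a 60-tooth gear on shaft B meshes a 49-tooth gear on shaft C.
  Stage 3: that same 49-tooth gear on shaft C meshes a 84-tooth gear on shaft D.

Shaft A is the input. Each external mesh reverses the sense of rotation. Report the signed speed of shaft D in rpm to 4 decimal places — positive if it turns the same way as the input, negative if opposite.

-861.2245 rpm (opposite to input, |ω| = 861.2245 rpm)

Stage 1 [32T→84T]: ω = 3165.0000×32/84 = 1205.7143 rpm, dir flips to −; running = −1205.7143
Stage 2 [60T→49T]: ω = 1205.7143×60/49 = 1476.3848 rpm, dir flips to +; running = +1476.3848
Stage 3 [49T→84T]: ω = 1476.3848×49/84 = 861.2245 rpm, dir flips to −; running = −861.2245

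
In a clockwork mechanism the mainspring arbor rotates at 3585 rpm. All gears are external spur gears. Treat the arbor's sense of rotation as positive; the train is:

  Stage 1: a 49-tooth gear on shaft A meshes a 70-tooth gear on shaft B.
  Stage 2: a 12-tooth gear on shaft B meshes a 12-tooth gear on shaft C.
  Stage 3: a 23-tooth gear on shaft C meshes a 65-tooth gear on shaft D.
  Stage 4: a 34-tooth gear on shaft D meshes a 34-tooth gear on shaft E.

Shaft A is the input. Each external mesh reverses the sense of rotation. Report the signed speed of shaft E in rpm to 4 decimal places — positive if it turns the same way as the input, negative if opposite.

+887.9769 rpm (same as input, |ω| = 887.9769 rpm)

Stage 1 [49T→70T]: ω = 3585.0000×49/70 = 2509.5000 rpm, dir flips to −; running = −2509.5000
Stage 2 [12T→12T]: ω = 2509.5000×12/12 = 2509.5000 rpm, dir flips to +; running = +2509.5000
Stage 3 [23T→65T]: ω = 2509.5000×23/65 = 887.9769 rpm, dir flips to −; running = −887.9769
Stage 4 [34T→34T]: ω = 887.9769×34/34 = 887.9769 rpm, dir flips to +; running = +887.9769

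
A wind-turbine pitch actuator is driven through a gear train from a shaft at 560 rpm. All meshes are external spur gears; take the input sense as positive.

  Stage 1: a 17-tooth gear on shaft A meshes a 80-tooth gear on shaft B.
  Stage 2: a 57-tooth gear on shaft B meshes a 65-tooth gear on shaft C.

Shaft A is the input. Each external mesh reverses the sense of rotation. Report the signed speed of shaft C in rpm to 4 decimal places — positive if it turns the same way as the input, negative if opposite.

Stage 1 [17T→80T]: ω = 560.0000×17/80 = 119.0000 rpm, dir flips to −; running = −119.0000
Stage 2 [57T→65T]: ω = 119.0000×57/65 = 104.3538 rpm, dir flips to +; running = +104.3538

+104.3538 rpm (same as input, |ω| = 104.3538 rpm)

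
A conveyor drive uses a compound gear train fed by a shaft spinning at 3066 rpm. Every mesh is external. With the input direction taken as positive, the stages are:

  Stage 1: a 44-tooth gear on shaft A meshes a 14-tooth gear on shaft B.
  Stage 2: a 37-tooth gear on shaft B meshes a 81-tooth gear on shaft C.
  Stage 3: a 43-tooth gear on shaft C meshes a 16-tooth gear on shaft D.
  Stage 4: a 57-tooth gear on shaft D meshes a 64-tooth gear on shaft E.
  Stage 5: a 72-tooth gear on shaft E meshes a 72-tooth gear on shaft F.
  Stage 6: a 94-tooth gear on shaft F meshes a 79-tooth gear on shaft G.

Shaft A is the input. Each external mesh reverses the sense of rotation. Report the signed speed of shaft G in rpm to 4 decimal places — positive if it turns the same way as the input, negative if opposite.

Stage 1 [44T→14T]: ω = 3066.0000×44/14 = 9636.0000 rpm, dir flips to −; running = −9636.0000
Stage 2 [37T→81T]: ω = 9636.0000×37/81 = 4401.6296 rpm, dir flips to +; running = +4401.6296
Stage 3 [43T→16T]: ω = 4401.6296×43/16 = 11829.3796 rpm, dir flips to −; running = −11829.3796
Stage 4 [57T→64T]: ω = 11829.3796×57/64 = 10535.5412 rpm, dir flips to +; running = +10535.5412
Stage 5 [72T→72T]: ω = 10535.5412×72/72 = 10535.5412 rpm, dir flips to −; running = −10535.5412
Stage 6 [94T→79T]: ω = 10535.5412×94/79 = 12535.9605 rpm, dir flips to +; running = +12535.9605

+12535.9605 rpm (same as input, |ω| = 12535.9605 rpm)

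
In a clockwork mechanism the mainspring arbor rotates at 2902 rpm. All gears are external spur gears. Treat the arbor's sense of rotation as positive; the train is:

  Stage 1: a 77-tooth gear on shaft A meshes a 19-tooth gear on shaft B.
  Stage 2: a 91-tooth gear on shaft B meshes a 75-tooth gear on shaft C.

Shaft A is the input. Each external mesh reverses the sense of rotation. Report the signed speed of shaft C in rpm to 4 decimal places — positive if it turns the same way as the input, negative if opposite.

+14269.6940 rpm (same as input, |ω| = 14269.6940 rpm)

Stage 1 [77T→19T]: ω = 2902.0000×77/19 = 11760.7368 rpm, dir flips to −; running = −11760.7368
Stage 2 [91T→75T]: ω = 11760.7368×91/75 = 14269.6940 rpm, dir flips to +; running = +14269.6940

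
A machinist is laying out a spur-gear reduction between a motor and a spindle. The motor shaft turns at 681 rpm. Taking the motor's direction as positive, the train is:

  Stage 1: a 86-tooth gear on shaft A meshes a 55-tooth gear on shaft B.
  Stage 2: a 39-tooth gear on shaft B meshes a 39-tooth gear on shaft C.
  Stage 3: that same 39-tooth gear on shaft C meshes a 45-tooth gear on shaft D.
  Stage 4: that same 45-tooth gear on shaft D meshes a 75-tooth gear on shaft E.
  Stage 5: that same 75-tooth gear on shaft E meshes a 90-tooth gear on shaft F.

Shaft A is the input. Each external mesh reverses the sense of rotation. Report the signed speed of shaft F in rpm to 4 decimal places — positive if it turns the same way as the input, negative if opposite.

-461.4291 rpm (opposite to input, |ω| = 461.4291 rpm)

Stage 1 [86T→55T]: ω = 681.0000×86/55 = 1064.8364 rpm, dir flips to −; running = −1064.8364
Stage 2 [39T→39T]: ω = 1064.8364×39/39 = 1064.8364 rpm, dir flips to +; running = +1064.8364
Stage 3 [39T→45T]: ω = 1064.8364×39/45 = 922.8582 rpm, dir flips to −; running = −922.8582
Stage 4 [45T→75T]: ω = 922.8582×45/75 = 553.7149 rpm, dir flips to +; running = +553.7149
Stage 5 [75T→90T]: ω = 553.7149×75/90 = 461.4291 rpm, dir flips to −; running = −461.4291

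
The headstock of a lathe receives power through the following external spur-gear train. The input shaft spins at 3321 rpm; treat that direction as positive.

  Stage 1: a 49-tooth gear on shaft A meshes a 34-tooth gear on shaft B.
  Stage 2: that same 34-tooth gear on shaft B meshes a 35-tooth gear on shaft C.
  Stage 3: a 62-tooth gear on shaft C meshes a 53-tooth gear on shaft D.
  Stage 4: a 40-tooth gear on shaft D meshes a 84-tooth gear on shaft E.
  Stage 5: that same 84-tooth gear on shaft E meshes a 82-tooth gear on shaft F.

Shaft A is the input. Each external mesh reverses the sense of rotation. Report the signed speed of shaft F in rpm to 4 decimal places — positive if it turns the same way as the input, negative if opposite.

-2653.1321 rpm (opposite to input, |ω| = 2653.1321 rpm)

Stage 1 [49T→34T]: ω = 3321.0000×49/34 = 4786.1471 rpm, dir flips to −; running = −4786.1471
Stage 2 [34T→35T]: ω = 4786.1471×34/35 = 4649.4000 rpm, dir flips to +; running = +4649.4000
Stage 3 [62T→53T]: ω = 4649.4000×62/53 = 5438.9208 rpm, dir flips to −; running = −5438.9208
Stage 4 [40T→84T]: ω = 5438.9208×40/84 = 2589.9623 rpm, dir flips to +; running = +2589.9623
Stage 5 [84T→82T]: ω = 2589.9623×84/82 = 2653.1321 rpm, dir flips to −; running = −2653.1321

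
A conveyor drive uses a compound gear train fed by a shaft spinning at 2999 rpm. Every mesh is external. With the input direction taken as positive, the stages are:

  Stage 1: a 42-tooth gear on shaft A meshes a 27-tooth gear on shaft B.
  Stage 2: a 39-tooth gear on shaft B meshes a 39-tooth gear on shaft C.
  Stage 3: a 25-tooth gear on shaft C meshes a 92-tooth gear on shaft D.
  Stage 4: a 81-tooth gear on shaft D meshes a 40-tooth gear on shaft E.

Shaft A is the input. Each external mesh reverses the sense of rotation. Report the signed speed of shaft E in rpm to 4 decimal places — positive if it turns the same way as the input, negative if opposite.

Stage 1 [42T→27T]: ω = 2999.0000×42/27 = 4665.1111 rpm, dir flips to −; running = −4665.1111
Stage 2 [39T→39T]: ω = 4665.1111×39/39 = 4665.1111 rpm, dir flips to +; running = +4665.1111
Stage 3 [25T→92T]: ω = 4665.1111×25/92 = 1267.6932 rpm, dir flips to −; running = −1267.6932
Stage 4 [81T→40T]: ω = 1267.6932×81/40 = 2567.0788 rpm, dir flips to +; running = +2567.0788

+2567.0788 rpm (same as input, |ω| = 2567.0788 rpm)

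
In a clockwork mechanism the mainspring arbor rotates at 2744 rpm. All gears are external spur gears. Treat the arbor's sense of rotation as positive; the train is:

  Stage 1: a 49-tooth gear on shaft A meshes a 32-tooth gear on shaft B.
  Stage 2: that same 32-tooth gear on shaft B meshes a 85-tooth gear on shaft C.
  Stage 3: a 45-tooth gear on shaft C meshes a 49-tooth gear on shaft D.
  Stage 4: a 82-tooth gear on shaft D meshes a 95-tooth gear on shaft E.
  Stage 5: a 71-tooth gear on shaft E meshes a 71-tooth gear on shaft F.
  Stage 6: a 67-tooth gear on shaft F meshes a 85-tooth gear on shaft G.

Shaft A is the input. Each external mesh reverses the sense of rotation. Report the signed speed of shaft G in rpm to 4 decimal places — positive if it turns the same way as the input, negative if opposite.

+988.3797 rpm (same as input, |ω| = 988.3797 rpm)

Stage 1 [49T→32T]: ω = 2744.0000×49/32 = 4201.7500 rpm, dir flips to −; running = −4201.7500
Stage 2 [32T→85T]: ω = 4201.7500×32/85 = 1581.8353 rpm, dir flips to +; running = +1581.8353
Stage 3 [45T→49T]: ω = 1581.8353×45/49 = 1452.7059 rpm, dir flips to −; running = −1452.7059
Stage 4 [82T→95T]: ω = 1452.7059×82/95 = 1253.9146 rpm, dir flips to +; running = +1253.9146
Stage 5 [71T→71T]: ω = 1253.9146×71/71 = 1253.9146 rpm, dir flips to −; running = −1253.9146
Stage 6 [67T→85T]: ω = 1253.9146×67/85 = 988.3797 rpm, dir flips to +; running = +988.3797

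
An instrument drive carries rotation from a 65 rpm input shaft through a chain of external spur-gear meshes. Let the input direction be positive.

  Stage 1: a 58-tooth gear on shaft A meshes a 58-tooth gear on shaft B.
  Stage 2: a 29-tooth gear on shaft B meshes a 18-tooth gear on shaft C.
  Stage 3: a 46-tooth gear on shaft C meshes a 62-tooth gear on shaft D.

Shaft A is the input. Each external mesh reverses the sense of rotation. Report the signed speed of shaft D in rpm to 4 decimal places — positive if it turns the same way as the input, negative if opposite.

Stage 1 [58T→58T]: ω = 65.0000×58/58 = 65.0000 rpm, dir flips to −; running = −65.0000
Stage 2 [29T→18T]: ω = 65.0000×29/18 = 104.7222 rpm, dir flips to +; running = +104.7222
Stage 3 [46T→62T]: ω = 104.7222×46/62 = 77.6971 rpm, dir flips to −; running = −77.6971

-77.6971 rpm (opposite to input, |ω| = 77.6971 rpm)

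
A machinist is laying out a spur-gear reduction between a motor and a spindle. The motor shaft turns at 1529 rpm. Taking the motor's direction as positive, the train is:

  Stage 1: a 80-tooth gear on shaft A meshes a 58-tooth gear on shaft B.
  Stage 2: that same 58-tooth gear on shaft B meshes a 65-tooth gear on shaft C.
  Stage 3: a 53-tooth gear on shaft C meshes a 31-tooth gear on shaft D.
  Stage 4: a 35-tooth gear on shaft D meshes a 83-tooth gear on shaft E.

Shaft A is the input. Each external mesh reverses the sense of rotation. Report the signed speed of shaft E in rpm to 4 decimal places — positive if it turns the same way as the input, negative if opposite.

+1356.7138 rpm (same as input, |ω| = 1356.7138 rpm)

Stage 1 [80T→58T]: ω = 1529.0000×80/58 = 2108.9655 rpm, dir flips to −; running = −2108.9655
Stage 2 [58T→65T]: ω = 2108.9655×58/65 = 1881.8462 rpm, dir flips to +; running = +1881.8462
Stage 3 [53T→31T]: ω = 1881.8462×53/31 = 3217.3499 rpm, dir flips to −; running = −3217.3499
Stage 4 [35T→83T]: ω = 3217.3499×35/83 = 1356.7138 rpm, dir flips to +; running = +1356.7138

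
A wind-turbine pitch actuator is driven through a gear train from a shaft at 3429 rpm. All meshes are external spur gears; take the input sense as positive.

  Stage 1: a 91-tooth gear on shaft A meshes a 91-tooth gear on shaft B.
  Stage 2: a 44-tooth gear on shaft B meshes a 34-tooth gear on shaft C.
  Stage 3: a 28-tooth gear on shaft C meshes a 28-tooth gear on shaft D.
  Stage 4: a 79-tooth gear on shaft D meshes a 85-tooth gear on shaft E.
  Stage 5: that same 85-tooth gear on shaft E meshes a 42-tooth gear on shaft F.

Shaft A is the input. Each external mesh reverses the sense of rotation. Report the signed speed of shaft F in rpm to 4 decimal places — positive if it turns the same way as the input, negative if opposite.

-8346.7815 rpm (opposite to input, |ω| = 8346.7815 rpm)

Stage 1 [91T→91T]: ω = 3429.0000×91/91 = 3429.0000 rpm, dir flips to −; running = −3429.0000
Stage 2 [44T→34T]: ω = 3429.0000×44/34 = 4437.5294 rpm, dir flips to +; running = +4437.5294
Stage 3 [28T→28T]: ω = 4437.5294×28/28 = 4437.5294 rpm, dir flips to −; running = −4437.5294
Stage 4 [79T→85T]: ω = 4437.5294×79/85 = 4124.2920 rpm, dir flips to +; running = +4124.2920
Stage 5 [85T→42T]: ω = 4124.2920×85/42 = 8346.7815 rpm, dir flips to −; running = −8346.7815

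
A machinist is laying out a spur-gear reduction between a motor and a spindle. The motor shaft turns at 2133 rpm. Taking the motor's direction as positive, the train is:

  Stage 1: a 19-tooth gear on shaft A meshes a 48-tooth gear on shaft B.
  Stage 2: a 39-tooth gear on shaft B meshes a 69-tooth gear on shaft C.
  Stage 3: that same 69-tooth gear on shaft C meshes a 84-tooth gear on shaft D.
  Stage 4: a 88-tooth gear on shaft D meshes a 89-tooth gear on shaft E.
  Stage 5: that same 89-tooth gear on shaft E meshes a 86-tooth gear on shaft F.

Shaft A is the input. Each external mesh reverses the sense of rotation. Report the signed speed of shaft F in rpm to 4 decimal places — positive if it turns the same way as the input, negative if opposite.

-401.1186 rpm (opposite to input, |ω| = 401.1186 rpm)

Stage 1 [19T→48T]: ω = 2133.0000×19/48 = 844.3125 rpm, dir flips to −; running = −844.3125
Stage 2 [39T→69T]: ω = 844.3125×39/69 = 477.2201 rpm, dir flips to +; running = +477.2201
Stage 3 [69T→84T]: ω = 477.2201×69/84 = 392.0022 rpm, dir flips to −; running = −392.0022
Stage 4 [88T→89T]: ω = 392.0022×88/89 = 387.5977 rpm, dir flips to +; running = +387.5977
Stage 5 [89T→86T]: ω = 387.5977×89/86 = 401.1186 rpm, dir flips to −; running = −401.1186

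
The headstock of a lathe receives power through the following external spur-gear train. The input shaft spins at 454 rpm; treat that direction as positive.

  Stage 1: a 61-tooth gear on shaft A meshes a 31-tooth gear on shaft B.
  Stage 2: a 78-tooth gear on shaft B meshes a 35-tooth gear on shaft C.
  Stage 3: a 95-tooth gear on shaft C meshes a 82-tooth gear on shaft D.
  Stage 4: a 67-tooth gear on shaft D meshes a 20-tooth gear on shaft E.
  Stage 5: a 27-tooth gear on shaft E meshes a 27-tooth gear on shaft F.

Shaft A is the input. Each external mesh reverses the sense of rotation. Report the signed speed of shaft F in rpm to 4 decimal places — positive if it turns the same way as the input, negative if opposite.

Stage 1 [61T→31T]: ω = 454.0000×61/31 = 893.3548 rpm, dir flips to −; running = −893.3548
Stage 2 [78T→35T]: ω = 893.3548×78/35 = 1990.9051 rpm, dir flips to +; running = +1990.9051
Stage 3 [95T→82T]: ω = 1990.9051×95/82 = 2306.5364 rpm, dir flips to −; running = −2306.5364
Stage 4 [67T→20T]: ω = 2306.5364×67/20 = 7726.8968 rpm, dir flips to +; running = +7726.8968
Stage 5 [27T→27T]: ω = 7726.8968×27/27 = 7726.8968 rpm, dir flips to −; running = −7726.8968

-7726.8968 rpm (opposite to input, |ω| = 7726.8968 rpm)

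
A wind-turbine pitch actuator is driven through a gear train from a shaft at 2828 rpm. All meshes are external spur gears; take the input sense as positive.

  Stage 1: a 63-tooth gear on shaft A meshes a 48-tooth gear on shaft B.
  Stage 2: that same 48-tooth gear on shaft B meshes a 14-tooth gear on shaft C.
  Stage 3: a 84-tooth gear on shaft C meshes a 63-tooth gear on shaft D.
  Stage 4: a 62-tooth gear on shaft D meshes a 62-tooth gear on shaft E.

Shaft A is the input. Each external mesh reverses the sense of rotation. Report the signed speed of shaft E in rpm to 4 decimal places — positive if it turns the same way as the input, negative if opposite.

Stage 1 [63T→48T]: ω = 2828.0000×63/48 = 3711.7500 rpm, dir flips to −; running = −3711.7500
Stage 2 [48T→14T]: ω = 3711.7500×48/14 = 12726.0000 rpm, dir flips to +; running = +12726.0000
Stage 3 [84T→63T]: ω = 12726.0000×84/63 = 16968.0000 rpm, dir flips to −; running = −16968.0000
Stage 4 [62T→62T]: ω = 16968.0000×62/62 = 16968.0000 rpm, dir flips to +; running = +16968.0000

+16968.0000 rpm (same as input, |ω| = 16968.0000 rpm)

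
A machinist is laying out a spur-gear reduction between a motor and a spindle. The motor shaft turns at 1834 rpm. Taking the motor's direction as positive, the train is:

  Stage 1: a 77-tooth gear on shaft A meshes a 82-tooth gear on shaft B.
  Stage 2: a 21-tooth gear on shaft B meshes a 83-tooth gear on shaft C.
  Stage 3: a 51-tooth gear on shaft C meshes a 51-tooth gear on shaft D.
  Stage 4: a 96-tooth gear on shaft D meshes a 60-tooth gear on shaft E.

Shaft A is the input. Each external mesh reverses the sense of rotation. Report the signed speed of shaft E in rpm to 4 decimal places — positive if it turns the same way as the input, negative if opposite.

+697.1679 rpm (same as input, |ω| = 697.1679 rpm)

Stage 1 [77T→82T]: ω = 1834.0000×77/82 = 1722.1707 rpm, dir flips to −; running = −1722.1707
Stage 2 [21T→83T]: ω = 1722.1707×21/83 = 435.7299 rpm, dir flips to +; running = +435.7299
Stage 3 [51T→51T]: ω = 435.7299×51/51 = 435.7299 rpm, dir flips to −; running = −435.7299
Stage 4 [96T→60T]: ω = 435.7299×96/60 = 697.1679 rpm, dir flips to +; running = +697.1679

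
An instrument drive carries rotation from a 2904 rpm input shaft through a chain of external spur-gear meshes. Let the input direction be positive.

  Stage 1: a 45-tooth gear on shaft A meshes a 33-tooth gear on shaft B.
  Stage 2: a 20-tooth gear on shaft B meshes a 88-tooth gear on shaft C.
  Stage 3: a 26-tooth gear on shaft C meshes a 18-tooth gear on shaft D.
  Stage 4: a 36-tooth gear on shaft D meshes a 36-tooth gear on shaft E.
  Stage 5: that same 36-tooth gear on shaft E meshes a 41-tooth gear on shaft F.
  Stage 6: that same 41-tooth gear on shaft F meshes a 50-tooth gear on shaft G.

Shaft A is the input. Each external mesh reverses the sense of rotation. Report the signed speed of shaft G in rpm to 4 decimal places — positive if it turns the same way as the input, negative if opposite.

Stage 1 [45T→33T]: ω = 2904.0000×45/33 = 3960.0000 rpm, dir flips to −; running = −3960.0000
Stage 2 [20T→88T]: ω = 3960.0000×20/88 = 900.0000 rpm, dir flips to +; running = +900.0000
Stage 3 [26T→18T]: ω = 900.0000×26/18 = 1300.0000 rpm, dir flips to −; running = −1300.0000
Stage 4 [36T→36T]: ω = 1300.0000×36/36 = 1300.0000 rpm, dir flips to +; running = +1300.0000
Stage 5 [36T→41T]: ω = 1300.0000×36/41 = 1141.4634 rpm, dir flips to −; running = −1141.4634
Stage 6 [41T→50T]: ω = 1141.4634×41/50 = 936.0000 rpm, dir flips to +; running = +936.0000

+936.0000 rpm (same as input, |ω| = 936.0000 rpm)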